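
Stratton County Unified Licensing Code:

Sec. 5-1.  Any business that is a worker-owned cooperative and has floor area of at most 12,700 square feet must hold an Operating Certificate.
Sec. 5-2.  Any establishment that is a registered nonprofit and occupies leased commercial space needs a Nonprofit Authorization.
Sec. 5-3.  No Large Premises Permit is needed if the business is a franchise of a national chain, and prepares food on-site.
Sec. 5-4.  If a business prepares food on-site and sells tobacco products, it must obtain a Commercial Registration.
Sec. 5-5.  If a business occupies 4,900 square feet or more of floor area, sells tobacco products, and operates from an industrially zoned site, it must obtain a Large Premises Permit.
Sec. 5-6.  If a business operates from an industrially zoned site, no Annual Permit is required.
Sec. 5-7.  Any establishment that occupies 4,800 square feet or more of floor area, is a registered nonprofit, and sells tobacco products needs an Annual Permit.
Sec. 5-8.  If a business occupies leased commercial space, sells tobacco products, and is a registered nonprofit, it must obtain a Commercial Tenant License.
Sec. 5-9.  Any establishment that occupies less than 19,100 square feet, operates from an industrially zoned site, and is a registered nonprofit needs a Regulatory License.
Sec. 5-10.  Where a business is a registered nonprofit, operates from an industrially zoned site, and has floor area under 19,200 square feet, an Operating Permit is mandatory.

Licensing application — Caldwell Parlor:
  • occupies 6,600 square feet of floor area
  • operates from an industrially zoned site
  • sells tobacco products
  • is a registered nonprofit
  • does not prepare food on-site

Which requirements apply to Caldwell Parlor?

Large Premises Permit, Operating Permit, Regulatory License

Sec. 5-1. is a registered nonprofit (not: is a worker-owned cooperative); floor area 6,600 square feet ≤ 12,700 square feet → Operating Certificate not required.
Sec. 5-2. is a registered nonprofit; operates from an industrially zoned site (not: occupies leased commercial space) → Nonprofit Authorization not required.
Sec. 5-3. is a registered nonprofit (not: is a franchise of a national chain); does not prepare food on-site → Large Premises Permit exemption does not apply.
Sec. 5-4. does not prepare food on-site; sells tobacco products → Commercial Registration not required.
Sec. 5-5. floor area 6,600 square feet ≥ 4,900 square feet; sells tobacco products; operates from an industrially zoned site → Large Premises Permit required.
Sec. 5-6. operates from an industrially zoned site → exempt from Annual Permit.
Sec. 5-7. floor area 6,600 square feet ≥ 4,800 square feet; is a registered nonprofit; sells tobacco products → Annual Permit required.
Sec. 5-8. operates from an industrially zoned site (not: occupies leased commercial space); sells tobacco products; is a registered nonprofit → Commercial Tenant License not required.
Sec. 5-9. floor area 6,600 square feet < 19,100 square feet; operates from an industrially zoned site; is a registered nonprofit → Regulatory License required.
Sec. 5-10. is a registered nonprofit; operates from an industrially zoned site; floor area 6,600 square feet < 19,200 square feet → Operating Permit required.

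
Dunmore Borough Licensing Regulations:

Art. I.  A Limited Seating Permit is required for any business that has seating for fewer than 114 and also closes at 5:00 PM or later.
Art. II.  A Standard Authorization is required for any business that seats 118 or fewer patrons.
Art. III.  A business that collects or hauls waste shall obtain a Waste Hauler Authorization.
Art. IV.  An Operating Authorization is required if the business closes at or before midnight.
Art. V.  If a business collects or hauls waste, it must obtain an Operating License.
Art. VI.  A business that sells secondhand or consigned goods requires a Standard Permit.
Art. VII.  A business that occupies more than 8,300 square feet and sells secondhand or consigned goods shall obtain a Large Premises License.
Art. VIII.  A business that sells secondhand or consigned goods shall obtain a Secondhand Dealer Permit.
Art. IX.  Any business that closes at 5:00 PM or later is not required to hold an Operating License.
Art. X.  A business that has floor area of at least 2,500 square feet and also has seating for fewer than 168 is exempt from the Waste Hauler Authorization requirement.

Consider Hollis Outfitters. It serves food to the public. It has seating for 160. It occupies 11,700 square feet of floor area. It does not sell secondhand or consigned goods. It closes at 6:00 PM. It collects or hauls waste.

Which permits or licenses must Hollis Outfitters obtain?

Operating Authorization

Art. I. seating 160 ≥ 114; closes 6:00 PM, after 5:00 PM → Limited Seating Permit not required.
Art. II. seating 160 > 118 → Standard Authorization not required.
Art. III. collects or hauls waste → Waste Hauler Authorization required.
Art. IV. closes 6:00 PM, at/before midnight → Operating Authorization required.
Art. V. collects or hauls waste → Operating License required.
Art. VI. does not sell secondhand or consigned goods → Standard Permit not required.
Art. VII. floor area 11,700 square feet > 8,300 square feet; does not sell secondhand or consigned goods → Large Premises License not required.
Art. VIII. does not sell secondhand or consigned goods → Secondhand Dealer Permit not required.
Art. IX. closes 6:00 PM, after 5:00 PM → exempt from Operating License.
Art. X. floor area 11,700 square feet ≥ 2,500 square feet; seating 160 < 168 → exempt from Waste Hauler Authorization.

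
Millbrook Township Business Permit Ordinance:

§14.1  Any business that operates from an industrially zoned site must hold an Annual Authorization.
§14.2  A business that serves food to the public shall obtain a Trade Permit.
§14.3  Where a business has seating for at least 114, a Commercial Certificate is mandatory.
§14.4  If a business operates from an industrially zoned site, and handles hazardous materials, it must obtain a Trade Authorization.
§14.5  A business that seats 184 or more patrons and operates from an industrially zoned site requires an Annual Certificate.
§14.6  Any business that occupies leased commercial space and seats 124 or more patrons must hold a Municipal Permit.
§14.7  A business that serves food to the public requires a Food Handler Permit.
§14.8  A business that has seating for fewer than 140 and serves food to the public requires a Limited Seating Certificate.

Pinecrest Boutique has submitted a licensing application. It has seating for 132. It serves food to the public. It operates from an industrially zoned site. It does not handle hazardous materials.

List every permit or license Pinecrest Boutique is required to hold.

Annual Authorization, Commercial Certificate, Food Handler Permit, Limited Seating Certificate, Trade Permit

§14.1 operates from an industrially zoned site → Annual Authorization required.
§14.2 serves food to the public → Trade Permit required.
§14.3 seating 132 ≥ 114 → Commercial Certificate required.
§14.4 operates from an industrially zoned site; does not handle hazardous materials → Trade Authorization not required.
§14.5 seating 132 < 184; operates from an industrially zoned site → Annual Certificate not required.
§14.6 operates from an industrially zoned site (not: occupies leased commercial space); seating 132 ≥ 124 → Municipal Permit not required.
§14.7 serves food to the public → Food Handler Permit required.
§14.8 seating 132 < 140; serves food to the public → Limited Seating Certificate required.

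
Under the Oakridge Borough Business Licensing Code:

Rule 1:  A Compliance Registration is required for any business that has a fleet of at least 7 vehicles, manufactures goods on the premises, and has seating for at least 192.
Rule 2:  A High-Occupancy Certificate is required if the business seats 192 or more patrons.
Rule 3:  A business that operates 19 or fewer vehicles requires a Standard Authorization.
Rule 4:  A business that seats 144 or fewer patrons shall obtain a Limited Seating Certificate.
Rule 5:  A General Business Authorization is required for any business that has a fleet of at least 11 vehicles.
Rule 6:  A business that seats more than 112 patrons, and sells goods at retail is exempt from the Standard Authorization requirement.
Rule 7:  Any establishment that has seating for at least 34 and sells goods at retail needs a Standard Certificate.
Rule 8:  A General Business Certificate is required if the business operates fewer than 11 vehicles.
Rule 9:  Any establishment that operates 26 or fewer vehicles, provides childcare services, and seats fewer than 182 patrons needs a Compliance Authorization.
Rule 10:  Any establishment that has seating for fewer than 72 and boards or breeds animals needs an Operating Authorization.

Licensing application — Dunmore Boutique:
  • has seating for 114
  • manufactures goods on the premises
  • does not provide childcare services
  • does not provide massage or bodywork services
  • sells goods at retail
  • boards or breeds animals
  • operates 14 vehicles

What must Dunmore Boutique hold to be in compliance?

General Business Authorization, Limited Seating Certificate, Standard Certificate

Rule 1: vehicles 14 ≥ 7; manufactures goods on the premises; seating 114 < 192 → Compliance Registration not required.
Rule 2: seating 114 < 192 → High-Occupancy Certificate not required.
Rule 3: vehicles 14 ≤ 19 → Standard Authorization required.
Rule 4: seating 114 ≤ 144 → Limited Seating Certificate required.
Rule 5: vehicles 14 ≥ 11 → General Business Authorization required.
Rule 6: seating 114 > 112; sells goods at retail → exempt from Standard Authorization.
Rule 7: seating 114 ≥ 34; sells goods at retail → Standard Certificate required.
Rule 8: vehicles 14 ≥ 11 → General Business Certificate not required.
Rule 9: vehicles 14 ≤ 26; does not provide childcare services; seating 114 < 182 → Compliance Authorization not required.
Rule 10: seating 114 ≥ 72; boards or breeds animals → Operating Authorization not required.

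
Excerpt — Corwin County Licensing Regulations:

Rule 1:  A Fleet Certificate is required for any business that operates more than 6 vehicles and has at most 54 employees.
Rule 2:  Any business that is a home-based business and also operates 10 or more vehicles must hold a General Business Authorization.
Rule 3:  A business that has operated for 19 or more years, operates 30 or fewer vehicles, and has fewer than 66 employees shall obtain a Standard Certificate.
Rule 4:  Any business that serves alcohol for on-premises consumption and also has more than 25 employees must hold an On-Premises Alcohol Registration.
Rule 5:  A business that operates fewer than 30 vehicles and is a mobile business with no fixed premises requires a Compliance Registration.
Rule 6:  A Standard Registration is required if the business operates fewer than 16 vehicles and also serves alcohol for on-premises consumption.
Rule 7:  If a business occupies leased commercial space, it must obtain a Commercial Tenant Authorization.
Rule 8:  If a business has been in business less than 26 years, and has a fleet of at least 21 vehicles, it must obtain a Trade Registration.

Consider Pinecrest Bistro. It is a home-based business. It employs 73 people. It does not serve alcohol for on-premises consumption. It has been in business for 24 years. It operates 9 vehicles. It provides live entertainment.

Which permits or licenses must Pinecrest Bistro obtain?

Rule 1: vehicles 9 > 6; employees 73 > 54 → Fleet Certificate not required.
Rule 2: is a home-based business; vehicles 9 < 10 → General Business Authorization not required.
Rule 3: years in business 24 ≥ 19; vehicles 9 ≤ 30; employees 73 ≥ 66 → Standard Certificate not required.
Rule 4: does not serve alcohol for on-premises consumption; employees 73 > 25 → On-Premises Alcohol Registration not required.
Rule 5: vehicles 9 < 30; is a home-based business (not: is a mobile business with no fixed premises) → Compliance Registration not required.
Rule 6: vehicles 9 < 16; does not serve alcohol for on-premises consumption → Standard Registration not required.
Rule 7: is a home-based business (not: occupies leased commercial space) → Commercial Tenant Authorization not required.
Rule 8: years in business 24 < 26; vehicles 9 < 21 → Trade Registration not required.

None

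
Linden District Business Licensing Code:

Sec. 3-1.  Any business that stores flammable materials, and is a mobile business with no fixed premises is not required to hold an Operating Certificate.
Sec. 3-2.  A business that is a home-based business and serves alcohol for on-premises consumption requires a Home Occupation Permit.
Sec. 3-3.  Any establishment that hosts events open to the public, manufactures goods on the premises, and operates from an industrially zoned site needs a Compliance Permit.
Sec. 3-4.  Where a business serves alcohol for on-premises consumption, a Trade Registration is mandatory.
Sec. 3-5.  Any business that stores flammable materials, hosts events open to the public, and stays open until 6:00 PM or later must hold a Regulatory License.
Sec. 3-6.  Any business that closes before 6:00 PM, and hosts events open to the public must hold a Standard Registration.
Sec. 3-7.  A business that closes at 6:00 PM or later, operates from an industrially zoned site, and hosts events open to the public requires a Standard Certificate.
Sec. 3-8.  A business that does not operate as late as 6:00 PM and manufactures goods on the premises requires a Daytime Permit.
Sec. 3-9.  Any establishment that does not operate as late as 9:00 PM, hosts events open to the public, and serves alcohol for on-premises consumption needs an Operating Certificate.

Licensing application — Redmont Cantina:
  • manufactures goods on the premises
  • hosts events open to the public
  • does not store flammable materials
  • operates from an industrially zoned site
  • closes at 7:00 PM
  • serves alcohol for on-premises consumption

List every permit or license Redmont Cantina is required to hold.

Sec. 3-1. does not store flammable materials; operates from an industrially zoned site (not: is a mobile business with no fixed premises) → Operating Certificate exemption does not apply.
Sec. 3-2. operates from an industrially zoned site (not: is a home-based business); serves alcohol for on-premises consumption → Home Occupation Permit not required.
Sec. 3-3. hosts events open to the public; manufactures goods on the premises; operates from an industrially zoned site → Compliance Permit required.
Sec. 3-4. serves alcohol for on-premises consumption → Trade Registration required.
Sec. 3-5. does not store flammable materials; hosts events open to the public; closes 7:00 PM, after 6:00 PM → Regulatory License not required.
Sec. 3-6. closes 7:00 PM, after 6:00 PM; hosts events open to the public → Standard Registration not required.
Sec. 3-7. closes 7:00 PM, after 6:00 PM; operates from an industrially zoned site; hosts events open to the public → Standard Certificate required.
Sec. 3-8. closes 7:00 PM, after 6:00 PM; manufactures goods on the premises → Daytime Permit not required.
Sec. 3-9. closes 7:00 PM, at/before 9:00 PM; hosts events open to the public; serves alcohol for on-premises consumption → Operating Certificate required.

Compliance Permit, Operating Certificate, Standard Certificate, Trade Registration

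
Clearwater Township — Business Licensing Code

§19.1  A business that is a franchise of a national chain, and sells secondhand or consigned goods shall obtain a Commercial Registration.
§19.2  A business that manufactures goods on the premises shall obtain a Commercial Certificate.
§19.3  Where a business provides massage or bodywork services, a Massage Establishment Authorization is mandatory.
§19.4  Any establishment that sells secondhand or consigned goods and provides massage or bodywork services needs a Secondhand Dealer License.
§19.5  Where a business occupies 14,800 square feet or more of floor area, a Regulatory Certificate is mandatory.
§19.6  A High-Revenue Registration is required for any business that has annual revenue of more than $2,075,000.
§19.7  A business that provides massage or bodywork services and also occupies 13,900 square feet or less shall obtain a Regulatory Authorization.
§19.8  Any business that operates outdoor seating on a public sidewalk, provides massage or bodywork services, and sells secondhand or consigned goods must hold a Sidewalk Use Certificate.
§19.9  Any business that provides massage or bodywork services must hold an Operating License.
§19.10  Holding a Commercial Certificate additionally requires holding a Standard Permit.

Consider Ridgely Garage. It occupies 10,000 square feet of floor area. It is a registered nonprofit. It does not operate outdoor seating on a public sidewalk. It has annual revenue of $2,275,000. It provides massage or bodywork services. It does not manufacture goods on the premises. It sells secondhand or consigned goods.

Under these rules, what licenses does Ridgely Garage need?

High-Revenue Registration, Massage Establishment Authorization, Operating License, Regulatory Authorization, Secondhand Dealer License

§19.1 is a registered nonprofit (not: is a franchise of a national chain); sells secondhand or consigned goods → Commercial Registration not required.
§19.2 does not manufacture goods on the premises → Commercial Certificate not required.
§19.3 provides massage or bodywork services → Massage Establishment Authorization required.
§19.4 sells secondhand or consigned goods; provides massage or bodywork services → Secondhand Dealer License required.
§19.5 floor area 10,000 square feet < 14,800 square feet → Regulatory Certificate not required.
§19.6 revenue $2,275,000 > $2,075,000 → High-Revenue Registration required.
§19.7 provides massage or bodywork services; floor area 10,000 square feet ≤ 13,900 square feet → Regulatory Authorization required.
§19.8 does not operate outdoor seating on a public sidewalk; provides massage or bodywork services; sells secondhand or consigned goods → Sidewalk Use Certificate not required.
§19.9 provides massage or bodywork services → Operating License required.
§19.10 Commercial Certificate is not required → no effect.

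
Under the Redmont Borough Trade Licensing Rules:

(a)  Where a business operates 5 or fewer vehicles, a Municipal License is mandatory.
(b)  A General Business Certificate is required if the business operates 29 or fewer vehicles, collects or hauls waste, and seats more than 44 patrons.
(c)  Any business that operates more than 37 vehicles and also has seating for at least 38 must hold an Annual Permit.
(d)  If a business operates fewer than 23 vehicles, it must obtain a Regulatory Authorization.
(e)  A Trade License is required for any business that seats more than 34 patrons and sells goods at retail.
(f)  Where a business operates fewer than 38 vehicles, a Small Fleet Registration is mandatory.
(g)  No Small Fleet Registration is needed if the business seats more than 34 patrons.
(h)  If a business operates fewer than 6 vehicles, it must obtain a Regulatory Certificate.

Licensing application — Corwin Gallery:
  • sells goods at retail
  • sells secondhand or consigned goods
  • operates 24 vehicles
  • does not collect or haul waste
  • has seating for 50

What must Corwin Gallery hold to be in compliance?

(a) vehicles 24 > 5 → Municipal License not required.
(b) vehicles 24 ≤ 29; does not collect or haul waste; seating 50 > 44 → General Business Certificate not required.
(c) vehicles 24 ≤ 37; seating 50 ≥ 38 → Annual Permit not required.
(d) vehicles 24 ≥ 23 → Regulatory Authorization not required.
(e) seating 50 > 34; sells goods at retail → Trade License required.
(f) vehicles 24 < 38 → Small Fleet Registration required.
(g) seating 50 > 34 → exempt from Small Fleet Registration.
(h) vehicles 24 ≥ 6 → Regulatory Certificate not required.

Trade License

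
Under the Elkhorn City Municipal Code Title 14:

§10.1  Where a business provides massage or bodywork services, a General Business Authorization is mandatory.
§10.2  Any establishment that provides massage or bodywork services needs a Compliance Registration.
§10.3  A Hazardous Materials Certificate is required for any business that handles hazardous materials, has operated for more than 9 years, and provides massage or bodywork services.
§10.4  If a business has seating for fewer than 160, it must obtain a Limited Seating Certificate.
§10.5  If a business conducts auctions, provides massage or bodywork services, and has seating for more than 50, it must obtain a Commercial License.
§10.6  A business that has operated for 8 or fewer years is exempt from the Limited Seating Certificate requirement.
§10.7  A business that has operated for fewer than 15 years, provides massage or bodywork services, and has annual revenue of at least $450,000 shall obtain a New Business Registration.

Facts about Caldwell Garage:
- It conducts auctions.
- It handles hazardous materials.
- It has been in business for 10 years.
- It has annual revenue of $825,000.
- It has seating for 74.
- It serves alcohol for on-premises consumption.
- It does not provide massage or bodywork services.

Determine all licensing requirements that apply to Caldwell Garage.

§10.1 does not provide massage or bodywork services → General Business Authorization not required.
§10.2 does not provide massage or bodywork services → Compliance Registration not required.
§10.3 handles hazardous materials; years in business 10 > 9; does not provide massage or bodywork services → Hazardous Materials Certificate not required.
§10.4 seating 74 < 160 → Limited Seating Certificate required.
§10.5 conducts auctions; does not provide massage or bodywork services; seating 74 > 50 → Commercial License not required.
§10.6 years in business 10 > 8 → Limited Seating Certificate exemption does not apply.
§10.7 years in business 10 < 15; does not provide massage or bodywork services; revenue $825,000 ≥ $450,000 → New Business Registration not required.

Limited Seating Certificate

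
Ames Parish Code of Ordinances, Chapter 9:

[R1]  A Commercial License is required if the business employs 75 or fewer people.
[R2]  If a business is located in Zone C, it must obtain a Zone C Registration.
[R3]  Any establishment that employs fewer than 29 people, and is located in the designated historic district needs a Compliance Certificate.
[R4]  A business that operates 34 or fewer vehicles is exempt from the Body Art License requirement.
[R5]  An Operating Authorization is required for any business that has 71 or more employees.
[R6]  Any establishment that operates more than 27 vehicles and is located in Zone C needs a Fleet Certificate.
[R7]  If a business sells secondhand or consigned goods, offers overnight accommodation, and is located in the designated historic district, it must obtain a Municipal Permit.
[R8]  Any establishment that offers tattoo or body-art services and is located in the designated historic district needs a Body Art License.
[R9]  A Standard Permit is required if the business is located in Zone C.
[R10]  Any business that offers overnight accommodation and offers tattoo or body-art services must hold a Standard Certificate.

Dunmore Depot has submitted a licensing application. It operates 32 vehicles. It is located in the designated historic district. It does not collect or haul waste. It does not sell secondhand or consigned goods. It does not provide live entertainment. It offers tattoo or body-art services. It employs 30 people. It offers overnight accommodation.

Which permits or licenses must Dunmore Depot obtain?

[R1] employees 30 ≤ 75 → Commercial License required.
[R2] is located in the designated historic district (not: is located in Zone C) → Zone C Registration not required.
[R3] employees 30 ≥ 29; is located in the designated historic district → Compliance Certificate not required.
[R4] vehicles 32 ≤ 34 → exempt from Body Art License.
[R5] employees 30 < 71 → Operating Authorization not required.
[R6] vehicles 32 > 27; is located in the designated historic district (not: is located in Zone C) → Fleet Certificate not required.
[R7] does not sell secondhand or consigned goods; offers overnight accommodation; is located in the designated historic district → Municipal Permit not required.
[R8] offers tattoo or body-art services; is located in the designated historic district → Body Art License required.
[R9] is located in the designated historic district (not: is located in Zone C) → Standard Permit not required.
[R10] offers overnight accommodation; offers tattoo or body-art services → Standard Certificate required.

Commercial License, Standard Certificate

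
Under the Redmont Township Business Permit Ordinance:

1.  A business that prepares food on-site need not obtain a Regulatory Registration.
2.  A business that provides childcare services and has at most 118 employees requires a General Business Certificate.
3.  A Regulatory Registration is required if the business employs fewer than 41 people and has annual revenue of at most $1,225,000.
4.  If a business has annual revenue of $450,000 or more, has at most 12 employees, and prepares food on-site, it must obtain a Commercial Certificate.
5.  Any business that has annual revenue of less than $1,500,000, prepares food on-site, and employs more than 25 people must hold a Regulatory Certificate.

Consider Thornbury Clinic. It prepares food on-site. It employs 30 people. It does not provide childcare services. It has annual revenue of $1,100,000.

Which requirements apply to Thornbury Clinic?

1. prepares food on-site → exempt from Regulatory Registration.
2. does not provide childcare services; employees 30 ≤ 118 → General Business Certificate not required.
3. employees 30 < 41; revenue $1,100,000 ≤ $1,225,000 → Regulatory Registration required.
4. revenue $1,100,000 ≥ $450,000; employees 30 > 12; prepares food on-site → Commercial Certificate not required.
5. revenue $1,100,000 < $1,500,000; prepares food on-site; employees 30 > 25 → Regulatory Certificate required.

Regulatory Certificate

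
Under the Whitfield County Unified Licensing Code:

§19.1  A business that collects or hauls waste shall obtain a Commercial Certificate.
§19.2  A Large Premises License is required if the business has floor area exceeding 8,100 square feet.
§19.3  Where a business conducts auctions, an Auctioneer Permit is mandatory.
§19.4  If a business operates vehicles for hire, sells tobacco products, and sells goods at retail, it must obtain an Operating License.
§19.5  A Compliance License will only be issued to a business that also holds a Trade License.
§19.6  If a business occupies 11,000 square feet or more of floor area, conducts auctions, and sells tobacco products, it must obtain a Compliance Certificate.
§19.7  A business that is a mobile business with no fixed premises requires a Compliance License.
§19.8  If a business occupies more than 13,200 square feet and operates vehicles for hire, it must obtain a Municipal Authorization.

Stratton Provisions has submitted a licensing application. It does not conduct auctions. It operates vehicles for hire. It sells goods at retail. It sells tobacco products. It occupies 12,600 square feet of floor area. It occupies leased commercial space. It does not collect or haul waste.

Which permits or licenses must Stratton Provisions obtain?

Large Premises License, Operating License

§19.1 does not collect or haul waste → Commercial Certificate not required.
§19.2 floor area 12,600 square feet > 8,100 square feet → Large Premises License required.
§19.3 does not conduct auctions → Auctioneer Permit not required.
§19.4 operates vehicles for hire; sells tobacco products; sells goods at retail → Operating License required.
§19.5 Compliance License is not required → no effect.
§19.6 floor area 12,600 square feet ≥ 11,000 square feet; does not conduct auctions; sells tobacco products → Compliance Certificate not required.
§19.7 occupies leased commercial space (not: is a mobile business with no fixed premises) → Compliance License not required.
§19.8 floor area 12,600 square feet ≤ 13,200 square feet; operates vehicles for hire → Municipal Authorization not required.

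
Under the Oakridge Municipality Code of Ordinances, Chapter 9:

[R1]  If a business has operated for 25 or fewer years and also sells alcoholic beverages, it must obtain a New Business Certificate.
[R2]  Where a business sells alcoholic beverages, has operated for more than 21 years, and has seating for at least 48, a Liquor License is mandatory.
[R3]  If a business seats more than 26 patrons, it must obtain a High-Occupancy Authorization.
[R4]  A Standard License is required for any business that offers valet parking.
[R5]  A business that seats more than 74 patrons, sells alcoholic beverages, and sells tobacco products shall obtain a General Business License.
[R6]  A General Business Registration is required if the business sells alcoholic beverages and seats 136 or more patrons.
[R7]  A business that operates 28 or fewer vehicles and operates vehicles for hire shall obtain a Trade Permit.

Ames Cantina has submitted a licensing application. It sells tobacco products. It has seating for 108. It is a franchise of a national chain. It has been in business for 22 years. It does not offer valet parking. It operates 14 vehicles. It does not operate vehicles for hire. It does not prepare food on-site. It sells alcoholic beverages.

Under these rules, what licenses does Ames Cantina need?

[R1] years in business 22 ≤ 25; sells alcoholic beverages → New Business Certificate required.
[R2] sells alcoholic beverages; years in business 22 > 21; seating 108 ≥ 48 → Liquor License required.
[R3] seating 108 > 26 → High-Occupancy Authorization required.
[R4] does not offer valet parking → Standard License not required.
[R5] seating 108 > 74; sells alcoholic beverages; sells tobacco products → General Business License required.
[R6] sells alcoholic beverages; seating 108 < 136 → General Business Registration not required.
[R7] vehicles 14 ≤ 28; does not operate vehicles for hire → Trade Permit not required.

General Business License, High-Occupancy Authorization, Liquor License, New Business Certificate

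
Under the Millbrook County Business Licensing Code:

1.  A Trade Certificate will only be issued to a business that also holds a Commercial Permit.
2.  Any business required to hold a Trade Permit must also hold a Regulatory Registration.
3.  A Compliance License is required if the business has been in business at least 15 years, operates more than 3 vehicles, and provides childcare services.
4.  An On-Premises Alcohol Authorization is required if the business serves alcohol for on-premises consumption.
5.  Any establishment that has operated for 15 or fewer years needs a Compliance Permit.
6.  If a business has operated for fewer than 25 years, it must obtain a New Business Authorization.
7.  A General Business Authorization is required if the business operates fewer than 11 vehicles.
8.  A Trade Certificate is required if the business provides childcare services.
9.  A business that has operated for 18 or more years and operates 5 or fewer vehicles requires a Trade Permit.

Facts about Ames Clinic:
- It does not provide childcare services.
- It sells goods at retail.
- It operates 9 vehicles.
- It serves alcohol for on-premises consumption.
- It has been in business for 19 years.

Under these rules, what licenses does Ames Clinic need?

General Business Authorization, New Business Authorization, On-Premises Alcohol Authorization

1. Trade Certificate is not required → no effect.
2. Trade Permit is not required → no effect.
3. years in business 19 ≥ 15; vehicles 9 > 3; does not provide childcare services → Compliance License not required.
4. serves alcohol for on-premises consumption → On-Premises Alcohol Authorization required.
5. years in business 19 > 15 → Compliance Permit not required.
6. years in business 19 < 25 → New Business Authorization required.
7. vehicles 9 < 11 → General Business Authorization required.
8. does not provide childcare services → Trade Certificate not required.
9. years in business 19 ≥ 18; vehicles 9 > 5 → Trade Permit not required.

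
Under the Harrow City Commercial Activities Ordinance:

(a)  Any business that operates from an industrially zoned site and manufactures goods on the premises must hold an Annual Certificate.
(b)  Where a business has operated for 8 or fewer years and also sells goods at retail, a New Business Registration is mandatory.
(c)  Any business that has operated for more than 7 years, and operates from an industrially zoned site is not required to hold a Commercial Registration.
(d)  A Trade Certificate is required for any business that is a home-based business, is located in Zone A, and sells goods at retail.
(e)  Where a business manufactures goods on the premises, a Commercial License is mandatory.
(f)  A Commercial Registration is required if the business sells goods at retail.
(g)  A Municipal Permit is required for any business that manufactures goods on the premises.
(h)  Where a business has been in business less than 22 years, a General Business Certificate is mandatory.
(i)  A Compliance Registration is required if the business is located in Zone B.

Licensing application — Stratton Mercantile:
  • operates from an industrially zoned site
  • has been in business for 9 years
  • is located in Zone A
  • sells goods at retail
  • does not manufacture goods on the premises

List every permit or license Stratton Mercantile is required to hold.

General Business Certificate

(a) operates from an industrially zoned site; does not manufacture goods on the premises → Annual Certificate not required.
(b) years in business 9 > 8; sells goods at retail → New Business Registration not required.
(c) years in business 9 > 7; operates from an industrially zoned site → exempt from Commercial Registration.
(d) operates from an industrially zoned site (not: is a home-based business); is located in Zone A; sells goods at retail → Trade Certificate not required.
(e) does not manufacture goods on the premises → Commercial License not required.
(f) sells goods at retail → Commercial Registration required.
(g) does not manufacture goods on the premises → Municipal Permit not required.
(h) years in business 9 < 22 → General Business Certificate required.
(i) is located in Zone A (not: is located in Zone B) → Compliance Registration not required.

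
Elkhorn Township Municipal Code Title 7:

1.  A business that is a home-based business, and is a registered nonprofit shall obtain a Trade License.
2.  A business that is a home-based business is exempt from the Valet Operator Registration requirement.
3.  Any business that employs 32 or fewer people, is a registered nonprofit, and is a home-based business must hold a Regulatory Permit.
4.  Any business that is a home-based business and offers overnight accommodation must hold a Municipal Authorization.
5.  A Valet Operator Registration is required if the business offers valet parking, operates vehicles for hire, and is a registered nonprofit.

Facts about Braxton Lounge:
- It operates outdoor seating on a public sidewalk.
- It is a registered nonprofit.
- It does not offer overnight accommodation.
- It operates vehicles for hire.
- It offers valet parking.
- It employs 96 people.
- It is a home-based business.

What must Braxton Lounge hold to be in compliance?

1. is a home-based business; is a registered nonprofit → Trade License required.
2. is a home-based business → exempt from Valet Operator Registration.
3. employees 96 > 32; is a registered nonprofit; is a home-based business → Regulatory Permit not required.
4. is a home-based business; does not offer overnight accommodation → Municipal Authorization not required.
5. offers valet parking; operates vehicles for hire; is a registered nonprofit → Valet Operator Registration required.

Trade License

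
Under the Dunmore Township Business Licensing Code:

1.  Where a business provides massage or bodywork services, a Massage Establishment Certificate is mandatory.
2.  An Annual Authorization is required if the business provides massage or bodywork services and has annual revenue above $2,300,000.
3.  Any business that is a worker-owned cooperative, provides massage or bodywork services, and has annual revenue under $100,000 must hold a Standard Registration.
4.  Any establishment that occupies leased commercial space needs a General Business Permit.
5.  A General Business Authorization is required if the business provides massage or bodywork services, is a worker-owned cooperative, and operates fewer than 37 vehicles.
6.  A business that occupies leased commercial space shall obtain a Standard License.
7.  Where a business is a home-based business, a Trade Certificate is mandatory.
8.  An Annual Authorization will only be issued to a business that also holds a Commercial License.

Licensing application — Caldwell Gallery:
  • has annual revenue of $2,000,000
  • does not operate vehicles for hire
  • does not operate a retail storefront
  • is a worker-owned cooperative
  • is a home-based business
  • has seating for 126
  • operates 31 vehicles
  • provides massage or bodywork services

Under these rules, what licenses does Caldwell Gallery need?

General Business Authorization, Massage Establishment Certificate, Trade Certificate

1. provides massage or bodywork services → Massage Establishment Certificate required.
2. provides massage or bodywork services; revenue $2,000,000 ≤ $2,300,000 → Annual Authorization not required.
3. is a worker-owned cooperative; provides massage or bodywork services; revenue $2,000,000 ≥ $100,000 → Standard Registration not required.
4. is a home-based business (not: occupies leased commercial space) → General Business Permit not required.
5. provides massage or bodywork services; is a worker-owned cooperative; vehicles 31 < 37 → General Business Authorization required.
6. is a home-based business (not: occupies leased commercial space) → Standard License not required.
7. is a home-based business → Trade Certificate required.
8. Annual Authorization is not required → no effect.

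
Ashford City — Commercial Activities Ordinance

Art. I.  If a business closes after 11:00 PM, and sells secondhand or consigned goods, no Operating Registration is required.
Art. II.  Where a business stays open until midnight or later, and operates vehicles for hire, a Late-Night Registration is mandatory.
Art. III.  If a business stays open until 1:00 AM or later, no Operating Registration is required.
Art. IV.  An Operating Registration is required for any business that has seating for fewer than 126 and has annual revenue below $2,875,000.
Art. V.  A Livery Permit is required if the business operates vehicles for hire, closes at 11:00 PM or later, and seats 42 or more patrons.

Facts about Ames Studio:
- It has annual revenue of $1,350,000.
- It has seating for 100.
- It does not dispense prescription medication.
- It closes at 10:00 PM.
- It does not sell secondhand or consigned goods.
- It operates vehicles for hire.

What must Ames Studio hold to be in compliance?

Art. I. closes 10:00 PM, at/before 11:00 PM; does not sell secondhand or consigned goods → Operating Registration exemption does not apply.
Art. II. closes 10:00 PM, at/before midnight; operates vehicles for hire → Late-Night Registration not required.
Art. III. closes 10:00 PM, at/before 1:00 AM → Operating Registration exemption does not apply.
Art. IV. seating 100 < 126; revenue $1,350,000 < $2,875,000 → Operating Registration required.
Art. V. operates vehicles for hire; closes 10:00 PM, at/before 11:00 PM; seating 100 ≥ 42 → Livery Permit not required.

Operating Registration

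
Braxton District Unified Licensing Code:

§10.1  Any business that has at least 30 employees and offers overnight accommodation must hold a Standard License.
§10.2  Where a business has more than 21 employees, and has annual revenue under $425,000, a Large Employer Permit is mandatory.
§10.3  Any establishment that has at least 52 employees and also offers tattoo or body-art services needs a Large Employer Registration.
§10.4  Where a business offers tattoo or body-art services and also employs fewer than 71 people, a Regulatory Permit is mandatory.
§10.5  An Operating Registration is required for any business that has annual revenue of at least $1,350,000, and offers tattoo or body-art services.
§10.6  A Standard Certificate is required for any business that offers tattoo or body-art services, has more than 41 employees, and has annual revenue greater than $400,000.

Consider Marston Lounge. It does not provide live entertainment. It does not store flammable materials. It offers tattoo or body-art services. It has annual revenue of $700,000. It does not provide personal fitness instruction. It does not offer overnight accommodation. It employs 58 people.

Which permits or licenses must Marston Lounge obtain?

§10.1 employees 58 ≥ 30; does not offer overnight accommodation → Standard License not required.
§10.2 employees 58 > 21; revenue $700,000 ≥ $425,000 → Large Employer Permit not required.
§10.3 employees 58 ≥ 52; offers tattoo or body-art services → Large Employer Registration required.
§10.4 offers tattoo or body-art services; employees 58 < 71 → Regulatory Permit required.
§10.5 revenue $700,000 < $1,350,000; offers tattoo or body-art services → Operating Registration not required.
§10.6 offers tattoo or body-art services; employees 58 > 41; revenue $700,000 > $400,000 → Standard Certificate required.

Large Employer Registration, Regulatory Permit, Standard Certificate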